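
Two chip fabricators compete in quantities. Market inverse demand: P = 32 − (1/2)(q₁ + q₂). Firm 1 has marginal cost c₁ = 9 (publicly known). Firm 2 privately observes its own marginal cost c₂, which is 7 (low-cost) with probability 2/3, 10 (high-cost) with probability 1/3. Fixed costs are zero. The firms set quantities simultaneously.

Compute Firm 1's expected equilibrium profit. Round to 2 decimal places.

107.56

Type-c best response for Firm 2: q₂(c) = (32 − c) − q₁/2.
Firm 1 maximizes expected profit; its first-order condition is 32 − q₁ − (1/2)E[q₂] − 9 = 0.
Substituting E[q₂] and solving: E[c₂] = 8, so q₁ = (32 − 2·9 + 8)/(3/2) = 14.6667.
E[P] = 32 − (1/2)·(q₁ + E[q₂]) = 16.3333; Firm 1's expected profit = (E[P] − 9)·q₁ = (16.3333 − 9)·14.6667 = 107.556.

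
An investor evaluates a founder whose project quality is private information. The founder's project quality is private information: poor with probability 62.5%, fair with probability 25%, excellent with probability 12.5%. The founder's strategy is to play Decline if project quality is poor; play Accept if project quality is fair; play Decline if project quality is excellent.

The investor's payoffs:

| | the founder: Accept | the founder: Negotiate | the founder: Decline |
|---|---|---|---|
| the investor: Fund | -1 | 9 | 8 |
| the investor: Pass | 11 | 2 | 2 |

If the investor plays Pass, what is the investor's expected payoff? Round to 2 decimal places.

E[Pass] = 0.625·2 + 0.25·11 + 0.125·2 = 1.25 + 2.75 + 0.25 = 4.25

4.25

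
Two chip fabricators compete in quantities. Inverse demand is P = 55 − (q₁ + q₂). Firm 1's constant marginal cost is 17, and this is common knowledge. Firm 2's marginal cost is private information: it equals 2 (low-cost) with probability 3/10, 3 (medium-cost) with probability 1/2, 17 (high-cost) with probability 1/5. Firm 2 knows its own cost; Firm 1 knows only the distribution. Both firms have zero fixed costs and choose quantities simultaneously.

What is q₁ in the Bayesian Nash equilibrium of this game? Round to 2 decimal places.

8.83

Type-c best response for Firm 2: q₂(c) = (55 − c)/2 − q₁/2.
Firm 1 maximizes expected profit; its first-order condition is 55 − 2q₁ − E[q₂] − 17 = 0.
Substituting E[q₂] and solving: E[c₂] = 5.5, so q₁ = (55 − 2·17 + 5.5)/3 = 8.83333.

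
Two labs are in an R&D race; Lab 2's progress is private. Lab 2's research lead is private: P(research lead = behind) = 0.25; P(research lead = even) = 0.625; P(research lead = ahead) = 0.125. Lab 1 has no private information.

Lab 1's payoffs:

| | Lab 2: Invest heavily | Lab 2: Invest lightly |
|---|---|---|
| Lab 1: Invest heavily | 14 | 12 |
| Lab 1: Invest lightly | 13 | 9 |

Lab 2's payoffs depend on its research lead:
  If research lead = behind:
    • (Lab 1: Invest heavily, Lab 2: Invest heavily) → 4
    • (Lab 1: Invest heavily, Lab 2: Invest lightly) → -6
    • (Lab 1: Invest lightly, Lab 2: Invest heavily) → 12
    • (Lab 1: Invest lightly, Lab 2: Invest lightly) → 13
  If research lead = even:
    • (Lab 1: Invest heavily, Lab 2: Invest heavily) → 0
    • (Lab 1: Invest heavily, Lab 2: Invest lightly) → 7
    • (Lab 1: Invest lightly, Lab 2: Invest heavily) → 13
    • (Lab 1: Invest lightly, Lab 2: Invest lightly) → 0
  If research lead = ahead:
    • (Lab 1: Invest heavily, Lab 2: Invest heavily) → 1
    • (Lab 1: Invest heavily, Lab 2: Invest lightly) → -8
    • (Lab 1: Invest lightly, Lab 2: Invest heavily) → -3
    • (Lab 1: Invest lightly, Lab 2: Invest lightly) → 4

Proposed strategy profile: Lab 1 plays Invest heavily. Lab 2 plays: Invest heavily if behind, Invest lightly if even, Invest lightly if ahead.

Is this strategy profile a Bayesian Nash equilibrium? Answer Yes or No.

A profile is a BNE iff every type of every player is best-responding given beliefs about the other side.
Lab 1 plays Invest heavily: E[Invest heavily] = 0.25·(14) + 0.625·(12) + 0.125·(12) = 12.5; E[Invest lightly] = 10. Best-responding. ✓
Lab 2 (research lead behind), facing Invest heavily: Invest heavily gives 4, Invest lightly gives -6. Proposed Invest heavily is best. ✓
Lab 2 (research lead even), facing Invest heavily: Invest heavily gives 0, Invest lightly gives 7. Proposed Invest lightly is best. ✓
Lab 2 (research lead ahead), facing Invest heavily: Invest heavily gives 1, Invest lightly gives -8. Proposed Invest lightly is not best — profitable deviation exists. ✗

No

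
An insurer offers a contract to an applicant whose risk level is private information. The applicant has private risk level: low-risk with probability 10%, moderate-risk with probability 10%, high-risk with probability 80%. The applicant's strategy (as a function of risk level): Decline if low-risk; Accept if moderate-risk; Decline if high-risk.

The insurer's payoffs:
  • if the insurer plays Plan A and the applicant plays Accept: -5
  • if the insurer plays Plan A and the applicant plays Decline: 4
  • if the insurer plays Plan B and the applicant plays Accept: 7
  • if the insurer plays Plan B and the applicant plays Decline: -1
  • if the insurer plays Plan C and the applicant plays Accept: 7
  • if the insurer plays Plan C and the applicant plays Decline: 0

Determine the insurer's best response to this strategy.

E[Plan A] = 0.1·(4) + 0.1·(-5) + 0.8·(4) = 3.1
E[Plan B] = 0.1·(-1) + 0.1·(7) + 0.8·(-1) = -0.2
E[Plan C] = 0.1·(0) + 0.1·(7) + 0.8·(0) = 0.7
Best response: Plan A (3.1 is the largest).

Plan A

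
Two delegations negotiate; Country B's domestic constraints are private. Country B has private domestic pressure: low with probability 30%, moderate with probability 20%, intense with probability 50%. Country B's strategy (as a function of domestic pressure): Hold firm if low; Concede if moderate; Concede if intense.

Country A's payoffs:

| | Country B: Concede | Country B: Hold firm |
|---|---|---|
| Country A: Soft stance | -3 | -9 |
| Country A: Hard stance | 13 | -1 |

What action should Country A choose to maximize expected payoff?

E[Soft stance] = 0.3·(-9) + 0.2·(-3) + 0.5·(-3) = -4.8
E[Hard stance] = 0.3·(-1) + 0.2·(13) + 0.5·(13) = 8.8
Best response: Hard stance (8.8 is the largest).

Hard stance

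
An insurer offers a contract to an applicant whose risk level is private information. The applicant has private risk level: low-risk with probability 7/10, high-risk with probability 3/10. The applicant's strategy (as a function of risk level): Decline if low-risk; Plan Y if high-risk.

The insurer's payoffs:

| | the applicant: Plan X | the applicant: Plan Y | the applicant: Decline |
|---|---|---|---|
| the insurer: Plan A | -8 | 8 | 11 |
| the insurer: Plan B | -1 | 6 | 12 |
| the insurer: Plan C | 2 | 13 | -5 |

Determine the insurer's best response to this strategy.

E[Plan A] = 7/10·(11) + 3/10·(8) = 101/10
E[Plan B] = 7/10·(12) + 3/10·(6) = 51/5
E[Plan C] = 7/10·(-5) + 3/10·(13) = 2/5
Best response: Plan B (51/5 is the largest).

Plan B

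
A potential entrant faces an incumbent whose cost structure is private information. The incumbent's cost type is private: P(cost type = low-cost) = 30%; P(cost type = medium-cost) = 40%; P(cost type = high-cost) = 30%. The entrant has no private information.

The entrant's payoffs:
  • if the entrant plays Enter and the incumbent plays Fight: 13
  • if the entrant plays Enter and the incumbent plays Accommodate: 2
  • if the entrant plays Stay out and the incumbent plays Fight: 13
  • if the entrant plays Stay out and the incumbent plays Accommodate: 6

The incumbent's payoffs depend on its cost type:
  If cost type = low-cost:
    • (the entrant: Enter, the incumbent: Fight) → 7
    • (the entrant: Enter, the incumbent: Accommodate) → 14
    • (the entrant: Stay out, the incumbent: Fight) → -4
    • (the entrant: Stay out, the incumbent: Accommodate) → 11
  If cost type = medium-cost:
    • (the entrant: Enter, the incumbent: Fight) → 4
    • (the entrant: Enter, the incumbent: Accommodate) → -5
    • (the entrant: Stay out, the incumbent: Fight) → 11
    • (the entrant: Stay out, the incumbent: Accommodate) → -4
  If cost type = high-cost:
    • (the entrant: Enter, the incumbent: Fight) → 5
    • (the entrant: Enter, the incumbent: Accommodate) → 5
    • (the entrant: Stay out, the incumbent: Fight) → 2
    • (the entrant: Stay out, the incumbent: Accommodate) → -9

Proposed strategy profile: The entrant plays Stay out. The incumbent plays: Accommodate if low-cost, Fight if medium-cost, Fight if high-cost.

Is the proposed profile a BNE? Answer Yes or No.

The entrant plays Stay out: E[Stay out] = 0.3·(6) + 0.4·(13) + 0.3·(13) = 10.9; E[Enter] = 9.7. Best-responding. ✓
The incumbent (cost type low-cost), facing Stay out: Fight gives -4, Accommodate gives 11. Proposed Accommodate is best. ✓
The incumbent (cost type medium-cost), facing Stay out: Fight gives 11, Accommodate gives -4. Proposed Fight is best. ✓
The incumbent (cost type high-cost), facing Stay out: Fight gives 2, Accommodate gives -9. Proposed Fight is best. ✓

Yes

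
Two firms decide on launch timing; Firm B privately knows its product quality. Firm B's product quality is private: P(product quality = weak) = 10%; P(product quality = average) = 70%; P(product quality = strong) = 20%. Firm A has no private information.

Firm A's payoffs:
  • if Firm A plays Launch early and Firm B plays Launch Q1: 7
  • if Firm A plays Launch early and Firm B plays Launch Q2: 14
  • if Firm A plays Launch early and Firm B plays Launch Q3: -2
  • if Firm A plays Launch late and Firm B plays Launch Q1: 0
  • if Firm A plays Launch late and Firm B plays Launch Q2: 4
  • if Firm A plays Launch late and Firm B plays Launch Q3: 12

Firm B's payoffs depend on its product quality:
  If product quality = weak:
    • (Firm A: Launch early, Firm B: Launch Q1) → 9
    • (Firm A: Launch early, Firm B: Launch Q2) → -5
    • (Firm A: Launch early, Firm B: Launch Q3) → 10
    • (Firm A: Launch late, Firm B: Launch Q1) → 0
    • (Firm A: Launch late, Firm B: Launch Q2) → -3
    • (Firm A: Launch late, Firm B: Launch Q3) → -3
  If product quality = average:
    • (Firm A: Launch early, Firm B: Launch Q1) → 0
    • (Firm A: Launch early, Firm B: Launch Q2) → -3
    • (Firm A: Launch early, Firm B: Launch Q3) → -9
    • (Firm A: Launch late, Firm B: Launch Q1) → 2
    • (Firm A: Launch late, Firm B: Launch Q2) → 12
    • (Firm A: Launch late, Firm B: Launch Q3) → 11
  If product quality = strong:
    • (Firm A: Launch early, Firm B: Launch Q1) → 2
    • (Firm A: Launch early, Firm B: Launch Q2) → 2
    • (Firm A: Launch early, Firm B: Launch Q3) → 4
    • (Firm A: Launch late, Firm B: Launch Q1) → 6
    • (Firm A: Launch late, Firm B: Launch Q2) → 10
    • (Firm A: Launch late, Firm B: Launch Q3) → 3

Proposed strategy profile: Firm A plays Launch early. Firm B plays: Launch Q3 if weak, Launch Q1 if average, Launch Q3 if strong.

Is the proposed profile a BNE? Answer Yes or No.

Firm A plays Launch early: E[Launch early] = 0.1·(-2) + 0.7·(7) + 0.2·(-2) = 4.3; E[Launch late] = 3.6. Best-responding. ✓
Firm B (product quality weak), facing Launch early: Launch Q1 gives 9, Launch Q2 gives -5, Launch Q3 gives 10. Proposed Launch Q3 is best. ✓
Firm B (product quality average), facing Launch early: Launch Q1 gives 0, Launch Q2 gives -3, Launch Q3 gives -9. Proposed Launch Q1 is best. ✓
Firm B (product quality strong), facing Launch early: Launch Q1 gives 2, Launch Q2 gives 2, Launch Q3 gives 4. Proposed Launch Q3 is best. ✓

Yes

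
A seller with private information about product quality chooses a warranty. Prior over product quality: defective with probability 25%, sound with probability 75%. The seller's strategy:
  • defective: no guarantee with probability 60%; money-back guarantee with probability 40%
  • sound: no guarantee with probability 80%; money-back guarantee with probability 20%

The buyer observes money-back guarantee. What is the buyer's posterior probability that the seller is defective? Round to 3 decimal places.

P(money-back guarantee) = 0.25·0.4 + 0.75·0.2 = 0.25
P(defective | money-back guarantee) = (0.25·0.4) / 0.25 = 0.1 / 0.25 = 0.4

0.400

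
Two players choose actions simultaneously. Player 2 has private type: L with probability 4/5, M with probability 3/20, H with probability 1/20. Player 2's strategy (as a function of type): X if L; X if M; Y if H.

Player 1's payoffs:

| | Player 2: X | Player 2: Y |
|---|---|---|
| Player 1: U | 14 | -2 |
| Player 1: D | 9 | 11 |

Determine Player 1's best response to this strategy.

Compute Player 1's expected payoff for each action, taking the expectation over Player 2's type.
E[U] = 4/5·(14) + 3/20·(14) + 1/20·(-2) = 66/5
E[D] = 4/5·(9) + 3/20·(9) + 1/20·(11) = 91/10
Best response: U (66/5 is the largest).

U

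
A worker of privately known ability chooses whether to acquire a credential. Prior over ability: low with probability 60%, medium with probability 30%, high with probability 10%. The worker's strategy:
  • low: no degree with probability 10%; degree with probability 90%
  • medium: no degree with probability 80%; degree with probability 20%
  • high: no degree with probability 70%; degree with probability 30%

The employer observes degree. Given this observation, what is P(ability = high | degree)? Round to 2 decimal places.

P(degree) = 0.6·0.9 + 0.3·0.2 + 0.1·0.3 = 0.63
P(high | degree) = (0.1·0.3) / 0.63 = 0.03 / 0.63 = 0.047619

0.05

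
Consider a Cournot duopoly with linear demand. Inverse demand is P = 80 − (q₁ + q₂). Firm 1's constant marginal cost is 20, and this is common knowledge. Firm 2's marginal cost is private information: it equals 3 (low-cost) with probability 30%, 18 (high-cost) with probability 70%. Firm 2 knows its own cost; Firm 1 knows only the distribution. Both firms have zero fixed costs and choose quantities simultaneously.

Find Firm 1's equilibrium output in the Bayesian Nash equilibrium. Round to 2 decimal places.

Firm 2 with cost c maximizes (80 − (q₁+q₂) − c)·q₂, giving q₂(c) = (80 − c − q₁)/2.
E[c₂] = 0.3·3 + 0.7·18 = 13.5
Firm 1's FOC against E[q₂] yields q₁ = (80 − 2·20 + E[c₂])/3 = (80 − 40 + 13.5)/3 = 17.8333.

17.83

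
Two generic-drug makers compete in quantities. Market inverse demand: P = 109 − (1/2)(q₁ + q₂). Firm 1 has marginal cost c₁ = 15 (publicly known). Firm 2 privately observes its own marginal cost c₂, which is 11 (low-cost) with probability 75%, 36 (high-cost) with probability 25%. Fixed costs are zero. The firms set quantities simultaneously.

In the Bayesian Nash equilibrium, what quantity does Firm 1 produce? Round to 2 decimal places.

64.17

Firm 2 with cost c maximizes (109 − (1/2)(q₁+q₂) − c)·q₂, giving q₂(c) = (109 − c − (1/2)q₁).
E[c₂] = 0.75·11 + 0.25·36 = 17.25
Firm 1's FOC against E[q₂] yields q₁ = (109 − 2·15 + E[c₂])/(3/2) = (109 − 30 + 17.25)/(3/2) = 64.1667.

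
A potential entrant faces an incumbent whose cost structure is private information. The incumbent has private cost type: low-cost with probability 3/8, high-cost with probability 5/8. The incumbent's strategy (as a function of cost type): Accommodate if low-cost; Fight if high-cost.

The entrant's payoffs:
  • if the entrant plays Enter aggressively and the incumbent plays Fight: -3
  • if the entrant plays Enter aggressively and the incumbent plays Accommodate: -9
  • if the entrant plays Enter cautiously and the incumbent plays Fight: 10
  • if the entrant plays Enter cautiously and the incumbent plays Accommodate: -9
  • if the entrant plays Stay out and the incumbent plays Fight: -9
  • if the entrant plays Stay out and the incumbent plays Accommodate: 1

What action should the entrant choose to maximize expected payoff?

Compute the entrant's expected payoff for each action, taking the expectation over the incumbent's type.
E[Enter aggressively] = 3/8·(-9) + 5/8·(-3) = -21/4
E[Enter cautiously] = 3/8·(-9) + 5/8·(10) = 23/8
E[Stay out] = 3/8·(1) + 5/8·(-9) = -21/4
Best response: Enter cautiously (23/8 is the largest).

Enter cautiously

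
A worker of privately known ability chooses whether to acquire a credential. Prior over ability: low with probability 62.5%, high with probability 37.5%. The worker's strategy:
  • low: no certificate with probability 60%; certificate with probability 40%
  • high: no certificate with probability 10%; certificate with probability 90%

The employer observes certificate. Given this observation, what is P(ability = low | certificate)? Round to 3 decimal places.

P(certificate) = 0.625·0.4 + 0.375·0.9 = 0.5875
P(low | certificate) = (0.625·0.4) / 0.5875 = 0.25 / 0.5875 = 0.425532

0.426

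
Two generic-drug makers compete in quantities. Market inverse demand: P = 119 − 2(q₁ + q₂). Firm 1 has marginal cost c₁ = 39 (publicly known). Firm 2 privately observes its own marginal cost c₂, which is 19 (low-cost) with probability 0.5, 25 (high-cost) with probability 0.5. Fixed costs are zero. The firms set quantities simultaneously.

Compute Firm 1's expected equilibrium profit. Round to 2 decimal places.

Type-c best response for Firm 2: q₂(c) = (119 − c)/4 − q₁/2.
Firm 1 maximizes expected profit; its first-order condition is 119 − 4q₁ − 2E[q₂] − 39 = 0.
Substituting E[q₂] and solving: E[c₂] = 22, so q₁ = (119 − 2·39 + 22)/6 = 10.5.
E[P] = 119 − 2·(q₁ + E[q₂]) = 60; Firm 1's expected profit = (E[P] − 39)·q₁ = (60 − 39)·10.5 = 220.5.

220.50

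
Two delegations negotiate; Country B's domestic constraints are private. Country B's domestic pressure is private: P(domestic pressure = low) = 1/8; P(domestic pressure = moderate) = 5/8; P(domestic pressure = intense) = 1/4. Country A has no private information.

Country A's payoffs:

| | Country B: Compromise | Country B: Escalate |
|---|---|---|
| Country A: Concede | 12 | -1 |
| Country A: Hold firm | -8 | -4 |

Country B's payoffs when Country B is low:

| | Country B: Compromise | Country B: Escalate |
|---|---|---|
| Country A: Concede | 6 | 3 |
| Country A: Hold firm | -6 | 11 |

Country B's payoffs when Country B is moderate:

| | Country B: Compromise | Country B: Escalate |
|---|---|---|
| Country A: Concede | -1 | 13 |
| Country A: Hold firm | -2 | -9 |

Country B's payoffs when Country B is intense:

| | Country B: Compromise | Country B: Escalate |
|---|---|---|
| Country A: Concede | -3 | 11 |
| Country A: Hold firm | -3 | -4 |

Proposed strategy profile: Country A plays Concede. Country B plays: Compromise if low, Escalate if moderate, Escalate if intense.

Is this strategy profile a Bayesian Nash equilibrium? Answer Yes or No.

A profile is a BNE iff every type of every player is best-responding given beliefs about the other side.
Country A plays Concede: E[Concede] = 1/8·(12) + 5/8·(-1) + 1/4·(-1) = 5/8; E[Hold firm] = -9/2. Best-responding. ✓
Country B (domestic pressure low), facing Concede: Compromise gives 6, Escalate gives 3. Proposed Compromise is best. ✓
Country B (domestic pressure moderate), facing Concede: Compromise gives -1, Escalate gives 13. Proposed Escalate is best. ✓
Country B (domestic pressure intense), facing Concede: Compromise gives -3, Escalate gives 11. Proposed Escalate is best. ✓

Yes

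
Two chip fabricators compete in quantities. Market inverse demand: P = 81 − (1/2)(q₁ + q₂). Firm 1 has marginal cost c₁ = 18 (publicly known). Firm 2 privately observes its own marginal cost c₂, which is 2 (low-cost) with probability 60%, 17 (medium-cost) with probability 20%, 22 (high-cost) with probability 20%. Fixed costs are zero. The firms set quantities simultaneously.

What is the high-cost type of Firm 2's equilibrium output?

41

Each type of Firm 2 best-responds to q₁; Firm 1 best-responds to the expected q₂ over Firm 2's types.
Firm 2 with cost c maximizes (81 − (1/2)(q₁+q₂) − c)·q₂, giving q₂(c) = (81 − c − (1/2)q₁).
E[c₂] = 0.6·2 + 0.2·17 + 0.2·22 = 9
Firm 1's FOC against E[q₂] yields q₁ = (81 − 2·18 + E[c₂])/(3/2) = (81 − 36 + 9)/(3/2) = 36.
q₂(high-cost) = (81 − 22 − (1/2)·36) = 41.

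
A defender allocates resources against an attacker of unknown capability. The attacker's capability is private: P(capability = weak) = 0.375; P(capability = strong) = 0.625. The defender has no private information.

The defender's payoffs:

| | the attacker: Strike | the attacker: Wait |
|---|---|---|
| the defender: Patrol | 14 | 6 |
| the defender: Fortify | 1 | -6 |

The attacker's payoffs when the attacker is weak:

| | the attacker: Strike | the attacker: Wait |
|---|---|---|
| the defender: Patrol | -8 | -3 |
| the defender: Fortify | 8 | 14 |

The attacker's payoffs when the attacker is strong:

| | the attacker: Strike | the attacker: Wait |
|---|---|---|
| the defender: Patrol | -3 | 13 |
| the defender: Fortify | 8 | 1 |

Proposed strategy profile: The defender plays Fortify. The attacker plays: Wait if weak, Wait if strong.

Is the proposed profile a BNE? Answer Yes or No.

No

The defender plays Fortify: E[Fortify] = 0.375·(-6) + 0.625·(-6) = -6; E[Patrol] = 6. Not best-responding. ✗
The attacker (capability weak), facing Fortify: Strike gives 8, Wait gives 14. Proposed Wait is best. ✓
The attacker (capability strong), facing Fortify: Strike gives 8, Wait gives 1. Proposed Wait is not best — profitable deviation exists. ✗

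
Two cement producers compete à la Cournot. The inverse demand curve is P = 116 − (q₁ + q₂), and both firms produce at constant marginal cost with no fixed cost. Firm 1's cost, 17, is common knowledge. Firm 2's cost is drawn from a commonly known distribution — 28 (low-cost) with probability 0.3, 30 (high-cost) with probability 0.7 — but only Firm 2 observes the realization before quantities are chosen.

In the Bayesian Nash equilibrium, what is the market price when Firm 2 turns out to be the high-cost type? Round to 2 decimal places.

54.43

Firm 2 with cost c maximizes (116 − (q₁+q₂) − c)·q₂, giving q₂(c) = (116 − c − q₁)/2.
E[c₂] = 0.3·28 + 0.7·30 = 29.4
Firm 1's FOC against E[q₂] yields q₁ = (116 − 2·17 + E[c₂])/3 = (116 − 34 + 29.4)/3 = 37.1333.
q₂(high-cost) = 24.4333, so P = 116 − (37.1333 + 24.4333) = 54.4333.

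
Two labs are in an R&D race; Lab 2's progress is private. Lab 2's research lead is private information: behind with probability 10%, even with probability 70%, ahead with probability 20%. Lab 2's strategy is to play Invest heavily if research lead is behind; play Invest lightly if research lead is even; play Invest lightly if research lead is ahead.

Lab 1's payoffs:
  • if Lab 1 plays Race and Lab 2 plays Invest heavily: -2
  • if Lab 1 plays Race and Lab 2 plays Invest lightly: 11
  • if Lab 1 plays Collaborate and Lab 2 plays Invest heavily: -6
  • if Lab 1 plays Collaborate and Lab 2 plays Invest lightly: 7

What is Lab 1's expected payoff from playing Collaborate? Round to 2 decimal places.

Take the expectation over Lab 2's research lead, weighting each type's action by its prior probability.
E[Collaborate] = 0.1·(-6) + 0.7·7 + 0.2·7 = (-0.6) + 4.9 + 1.4 = 5.7

5.70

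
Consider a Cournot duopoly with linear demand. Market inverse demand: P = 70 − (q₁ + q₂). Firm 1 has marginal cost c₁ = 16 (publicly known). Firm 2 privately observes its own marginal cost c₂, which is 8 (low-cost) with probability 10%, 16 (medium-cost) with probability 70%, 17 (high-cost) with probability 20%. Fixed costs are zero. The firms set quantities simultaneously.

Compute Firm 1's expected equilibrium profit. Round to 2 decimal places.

316.84

Type-c best response for Firm 2: q₂(c) = (70 − c)/2 − q₁/2.
Firm 1 maximizes expected profit; its first-order condition is 70 − 2q₁ − E[q₂] − 16 = 0.
Substituting E[q₂] and solving: E[c₂] = 15.4, so q₁ = (70 − 2·16 + 15.4)/3 = 17.8.
E[P] = 70 − (q₁ + E[q₂]) = 33.8; Firm 1's expected profit = (E[P] − 16)·q₁ = (33.8 − 16)·17.8 = 316.84.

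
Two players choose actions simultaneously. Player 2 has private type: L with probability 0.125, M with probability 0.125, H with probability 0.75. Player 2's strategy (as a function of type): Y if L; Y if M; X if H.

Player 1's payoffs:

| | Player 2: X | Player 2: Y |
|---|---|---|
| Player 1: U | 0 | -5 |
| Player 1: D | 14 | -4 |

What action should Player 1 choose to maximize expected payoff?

D

E[U] = 0.125·(-5) + 0.125·(-5) + 0.75·(0) = -1.25
E[D] = 0.125·(-4) + 0.125·(-4) + 0.75·(14) = 9.5
Best response: D (9.5 is the largest).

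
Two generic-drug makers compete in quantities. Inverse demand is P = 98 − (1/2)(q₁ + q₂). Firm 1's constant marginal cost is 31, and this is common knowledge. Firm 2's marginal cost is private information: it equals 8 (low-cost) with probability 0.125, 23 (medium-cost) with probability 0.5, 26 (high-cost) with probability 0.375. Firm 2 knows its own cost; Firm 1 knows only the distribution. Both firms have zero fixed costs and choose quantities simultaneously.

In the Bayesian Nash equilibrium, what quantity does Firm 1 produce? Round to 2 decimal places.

38.83

Type-c best response for Firm 2: q₂(c) = (98 − c) − q₁/2.
Firm 1 maximizes expected profit; its first-order condition is 98 − q₁ − (1/2)E[q₂] − 31 = 0.
Substituting E[q₂] and solving: E[c₂] = 22.25, so q₁ = (98 − 2·31 + 22.25)/(3/2) = 38.8333.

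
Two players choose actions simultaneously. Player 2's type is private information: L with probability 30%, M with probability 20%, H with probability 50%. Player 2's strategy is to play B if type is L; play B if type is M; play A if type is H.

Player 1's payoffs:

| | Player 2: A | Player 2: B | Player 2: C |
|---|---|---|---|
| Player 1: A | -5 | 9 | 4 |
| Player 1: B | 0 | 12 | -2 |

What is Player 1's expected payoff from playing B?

E[B] = 0.3·12 + 0.2·12 + 0.5·0 = 3.6 + 2.4 + 0 = 6

6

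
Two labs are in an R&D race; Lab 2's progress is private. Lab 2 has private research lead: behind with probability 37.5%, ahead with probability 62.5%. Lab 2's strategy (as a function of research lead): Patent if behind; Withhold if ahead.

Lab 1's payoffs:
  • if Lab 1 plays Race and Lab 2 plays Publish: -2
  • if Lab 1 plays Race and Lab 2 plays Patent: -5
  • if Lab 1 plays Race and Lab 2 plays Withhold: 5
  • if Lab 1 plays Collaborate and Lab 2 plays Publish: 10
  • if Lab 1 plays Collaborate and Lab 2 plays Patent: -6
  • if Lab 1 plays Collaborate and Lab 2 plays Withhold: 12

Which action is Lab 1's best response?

Collaborate

Compute Lab 1's expected payoff for each action, taking the expectation over Lab 2's type.
E[Race] = 0.375·(-5) + 0.625·(5) = 1.25
E[Collaborate] = 0.375·(-6) + 0.625·(12) = 5.25
Best response: Collaborate (5.25 is the largest).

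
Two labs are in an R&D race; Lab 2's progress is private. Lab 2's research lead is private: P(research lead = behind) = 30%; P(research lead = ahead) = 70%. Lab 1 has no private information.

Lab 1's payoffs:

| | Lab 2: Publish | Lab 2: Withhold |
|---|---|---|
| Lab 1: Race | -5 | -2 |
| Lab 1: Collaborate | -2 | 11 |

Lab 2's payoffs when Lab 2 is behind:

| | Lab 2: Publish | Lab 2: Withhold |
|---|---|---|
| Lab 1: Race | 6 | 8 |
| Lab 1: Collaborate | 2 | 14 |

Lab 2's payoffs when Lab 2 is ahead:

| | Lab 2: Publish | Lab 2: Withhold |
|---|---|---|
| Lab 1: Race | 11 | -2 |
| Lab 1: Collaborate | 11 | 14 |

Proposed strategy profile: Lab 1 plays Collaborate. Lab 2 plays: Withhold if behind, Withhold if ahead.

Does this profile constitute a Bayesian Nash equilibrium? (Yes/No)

Yes

A profile is a BNE iff every type of every player is best-responding given beliefs about the other side.
Lab 1 plays Collaborate: E[Collaborate] = 0.3·(11) + 0.7·(11) = 11; E[Race] = -2. Best-responding. ✓
Lab 2 (research lead behind), facing Collaborate: Publish gives 2, Withhold gives 14. Proposed Withhold is best. ✓
Lab 2 (research lead ahead), facing Collaborate: Publish gives 11, Withhold gives 14. Proposed Withhold is best. ✓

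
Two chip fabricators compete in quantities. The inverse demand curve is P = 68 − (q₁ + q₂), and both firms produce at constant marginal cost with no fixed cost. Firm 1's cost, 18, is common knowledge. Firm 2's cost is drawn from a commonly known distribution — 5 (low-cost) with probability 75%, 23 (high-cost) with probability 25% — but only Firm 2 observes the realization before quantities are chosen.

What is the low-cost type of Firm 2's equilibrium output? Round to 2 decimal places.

24.58

Type-c best response for Firm 2: q₂(c) = (68 − c)/2 − q₁/2.
Firm 1 maximizes expected profit; its first-order condition is 68 − 2q₁ − E[q₂] − 18 = 0.
Substituting E[q₂] and solving: E[c₂] = 9.5, so q₁ = (68 − 2·18 + 9.5)/3 = 13.8333.
q₂(low-cost) = (68 − 5 − 13.8333)/2 = 24.5833.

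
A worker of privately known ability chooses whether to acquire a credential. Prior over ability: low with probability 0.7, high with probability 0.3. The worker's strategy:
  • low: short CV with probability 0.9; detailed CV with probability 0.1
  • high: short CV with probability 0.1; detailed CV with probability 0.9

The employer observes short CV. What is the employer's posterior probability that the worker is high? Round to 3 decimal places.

0.045

Apply Bayes' rule using the sender's strategy as the likelihood.
P(short CV) = 0.7·0.9 + 0.3·0.1 = 0.66
P(high | short CV) = (0.3·0.1) / 0.66 = 0.03 / 0.66 = 0.0454545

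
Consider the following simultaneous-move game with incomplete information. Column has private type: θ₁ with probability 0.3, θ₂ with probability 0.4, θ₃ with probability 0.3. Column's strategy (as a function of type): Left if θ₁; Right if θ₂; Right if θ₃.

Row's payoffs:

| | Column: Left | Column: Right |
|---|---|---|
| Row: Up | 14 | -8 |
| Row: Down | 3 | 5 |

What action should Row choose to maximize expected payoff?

Down

E[Up] = 0.3·(14) + 0.4·(-8) + 0.3·(-8) = -1.4
E[Down] = 0.3·(3) + 0.4·(5) + 0.3·(5) = 4.4
Best response: Down (4.4 is the largest).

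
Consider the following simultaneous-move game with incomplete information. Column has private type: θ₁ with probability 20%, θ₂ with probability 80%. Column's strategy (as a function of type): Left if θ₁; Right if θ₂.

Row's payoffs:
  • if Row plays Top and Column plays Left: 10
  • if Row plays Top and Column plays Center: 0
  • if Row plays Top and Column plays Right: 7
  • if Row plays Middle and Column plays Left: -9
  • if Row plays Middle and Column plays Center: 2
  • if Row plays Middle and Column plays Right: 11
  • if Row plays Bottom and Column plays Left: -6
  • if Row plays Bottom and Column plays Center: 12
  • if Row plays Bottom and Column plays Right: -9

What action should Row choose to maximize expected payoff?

Top

Compute Row's expected payoff for each action, taking the expectation over Column's type.
E[Top] = 0.2·(10) + 0.8·(7) = 7.6
E[Middle] = 0.2·(-9) + 0.8·(11) = 7
E[Bottom] = 0.2·(-6) + 0.8·(-9) = -8.4
Best response: Top (7.6 is the largest).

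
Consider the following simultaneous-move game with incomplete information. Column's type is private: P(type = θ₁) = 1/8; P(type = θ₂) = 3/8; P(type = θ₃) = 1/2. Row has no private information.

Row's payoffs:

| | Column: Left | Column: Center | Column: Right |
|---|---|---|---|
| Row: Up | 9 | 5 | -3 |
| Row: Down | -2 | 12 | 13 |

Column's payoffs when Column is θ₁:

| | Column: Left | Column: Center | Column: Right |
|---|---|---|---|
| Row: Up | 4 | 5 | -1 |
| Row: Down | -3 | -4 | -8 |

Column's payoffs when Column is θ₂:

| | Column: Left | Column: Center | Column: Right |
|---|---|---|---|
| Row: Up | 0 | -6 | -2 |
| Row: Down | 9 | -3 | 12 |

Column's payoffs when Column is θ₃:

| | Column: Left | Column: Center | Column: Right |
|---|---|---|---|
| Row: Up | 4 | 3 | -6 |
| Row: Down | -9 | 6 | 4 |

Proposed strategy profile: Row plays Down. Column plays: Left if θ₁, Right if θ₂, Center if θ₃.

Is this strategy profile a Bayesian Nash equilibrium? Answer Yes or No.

Row plays Down: E[Down] = 1/8·(-2) + 3/8·(13) + 1/2·(12) = 85/8; E[Up] = 5/2. Best-responding. ✓
Column (type θ₁), facing Down: Left gives -3, Center gives -4, Right gives -8. Proposed Left is best. ✓
Column (type θ₂), facing Down: Left gives 9, Center gives -3, Right gives 12. Proposed Right is best. ✓
Column (type θ₃), facing Down: Left gives -9, Center gives 6, Right gives 4. Proposed Center is best. ✓

Yes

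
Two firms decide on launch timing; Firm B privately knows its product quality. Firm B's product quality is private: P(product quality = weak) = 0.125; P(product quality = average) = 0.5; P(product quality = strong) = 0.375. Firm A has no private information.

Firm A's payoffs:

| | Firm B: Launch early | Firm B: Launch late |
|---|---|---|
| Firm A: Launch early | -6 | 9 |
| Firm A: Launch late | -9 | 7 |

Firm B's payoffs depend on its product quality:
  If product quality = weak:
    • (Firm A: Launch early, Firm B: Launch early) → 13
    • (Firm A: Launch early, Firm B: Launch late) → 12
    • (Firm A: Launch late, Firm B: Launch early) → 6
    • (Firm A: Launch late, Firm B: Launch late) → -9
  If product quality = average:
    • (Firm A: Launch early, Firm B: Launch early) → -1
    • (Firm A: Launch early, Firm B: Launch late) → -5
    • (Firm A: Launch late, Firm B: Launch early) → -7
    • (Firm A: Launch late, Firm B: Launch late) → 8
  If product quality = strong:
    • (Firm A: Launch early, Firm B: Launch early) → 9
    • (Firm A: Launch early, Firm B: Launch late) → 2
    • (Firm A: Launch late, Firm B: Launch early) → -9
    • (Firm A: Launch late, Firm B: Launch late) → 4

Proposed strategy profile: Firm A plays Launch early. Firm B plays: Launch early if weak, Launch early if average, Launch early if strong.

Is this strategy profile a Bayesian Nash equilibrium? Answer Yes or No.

Yes

Firm A plays Launch early: E[Launch early] = 0.125·(-6) + 0.5·(-6) + 0.375·(-6) = -6; E[Launch late] = -9. Best-responding. ✓
Firm B (product quality weak), facing Launch early: Launch early gives 13, Launch late gives 12. Proposed Launch early is best. ✓
Firm B (product quality average), facing Launch early: Launch early gives -1, Launch late gives -5. Proposed Launch early is best. ✓
Firm B (product quality strong), facing Launch early: Launch early gives 9, Launch late gives 2. Proposed Launch early is best. ✓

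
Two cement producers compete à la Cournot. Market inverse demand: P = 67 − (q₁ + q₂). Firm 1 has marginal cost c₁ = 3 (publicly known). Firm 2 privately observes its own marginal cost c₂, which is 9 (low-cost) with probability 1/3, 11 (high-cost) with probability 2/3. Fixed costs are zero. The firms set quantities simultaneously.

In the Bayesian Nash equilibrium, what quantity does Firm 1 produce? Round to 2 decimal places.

23.78

Type-c best response for Firm 2: q₂(c) = (67 − c)/2 − q₁/2.
Firm 1 maximizes expected profit; its first-order condition is 67 − 2q₁ − E[q₂] − 3 = 0.
Substituting E[q₂] and solving: E[c₂] = 10.3333, so q₁ = (67 − 2·3 + 10.3333)/3 = 23.7778.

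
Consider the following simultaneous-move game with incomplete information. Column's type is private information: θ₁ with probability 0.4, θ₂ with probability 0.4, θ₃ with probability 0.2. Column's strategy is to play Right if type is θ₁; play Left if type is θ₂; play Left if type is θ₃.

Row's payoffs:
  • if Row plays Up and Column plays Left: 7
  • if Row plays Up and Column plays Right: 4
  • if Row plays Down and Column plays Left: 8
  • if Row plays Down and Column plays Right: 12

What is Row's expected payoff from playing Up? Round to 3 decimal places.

Take the expectation over Column's type, weighting each type's action by its prior probability.
E[Up] = 0.4·4 + 0.4·7 + 0.2·7 = 1.6 + 2.8 + 1.4 = 5.8

5.800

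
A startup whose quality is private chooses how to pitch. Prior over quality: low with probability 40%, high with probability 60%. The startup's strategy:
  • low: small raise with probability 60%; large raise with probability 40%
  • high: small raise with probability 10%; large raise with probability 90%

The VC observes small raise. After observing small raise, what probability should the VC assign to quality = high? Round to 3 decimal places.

Apply Bayes' rule using the sender's strategy as the likelihood.
P(small raise) = 0.4·0.6 + 0.6·0.1 = 0.3
P(high | small raise) = (0.6·0.1) / 0.3 = 0.06 / 0.3 = 0.2

0.200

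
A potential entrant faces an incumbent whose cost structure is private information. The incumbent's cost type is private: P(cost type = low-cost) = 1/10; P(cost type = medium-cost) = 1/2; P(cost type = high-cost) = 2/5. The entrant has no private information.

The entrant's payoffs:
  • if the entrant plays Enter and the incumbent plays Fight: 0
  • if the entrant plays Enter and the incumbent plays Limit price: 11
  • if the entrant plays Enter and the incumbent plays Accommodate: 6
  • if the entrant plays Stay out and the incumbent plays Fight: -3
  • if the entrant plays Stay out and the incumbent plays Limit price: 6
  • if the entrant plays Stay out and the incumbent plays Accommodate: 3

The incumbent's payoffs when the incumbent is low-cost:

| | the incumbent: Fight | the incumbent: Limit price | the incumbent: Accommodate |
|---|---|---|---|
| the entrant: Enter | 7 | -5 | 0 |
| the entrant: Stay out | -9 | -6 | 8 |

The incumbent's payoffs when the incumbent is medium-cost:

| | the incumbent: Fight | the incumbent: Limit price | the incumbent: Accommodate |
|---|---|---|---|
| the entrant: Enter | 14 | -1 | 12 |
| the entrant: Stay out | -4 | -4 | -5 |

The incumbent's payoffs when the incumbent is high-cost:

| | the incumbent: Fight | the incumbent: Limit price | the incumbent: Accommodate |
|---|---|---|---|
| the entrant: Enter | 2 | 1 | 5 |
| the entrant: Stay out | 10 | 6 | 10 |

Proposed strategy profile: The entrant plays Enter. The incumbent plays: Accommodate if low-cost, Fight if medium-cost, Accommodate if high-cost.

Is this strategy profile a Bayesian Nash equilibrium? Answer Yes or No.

A profile is a BNE iff every type of every player is best-responding given beliefs about the other side.
The entrant plays Enter: E[Enter] = 1/10·(6) + 1/2·(0) + 2/5·(6) = 3; E[Stay out] = 0. Best-responding. ✓
The incumbent (cost type low-cost), facing Enter: Fight gives 7, Limit price gives -5, Accommodate gives 0. Proposed Accommodate is not best — profitable deviation exists. ✗
The incumbent (cost type medium-cost), facing Enter: Fight gives 14, Limit price gives -1, Accommodate gives 12. Proposed Fight is best. ✓
The incumbent (cost type high-cost), facing Enter: Fight gives 2, Limit price gives 1, Accommodate gives 5. Proposed Accommodate is best. ✓

No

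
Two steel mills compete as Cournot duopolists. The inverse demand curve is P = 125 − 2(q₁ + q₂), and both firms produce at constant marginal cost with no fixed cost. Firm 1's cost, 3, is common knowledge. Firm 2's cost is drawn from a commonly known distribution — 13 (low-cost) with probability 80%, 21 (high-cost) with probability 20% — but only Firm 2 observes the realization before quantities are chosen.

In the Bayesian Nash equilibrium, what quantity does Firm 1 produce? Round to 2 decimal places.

22.27

Firm 2 with cost c maximizes (125 − 2(q₁+q₂) − c)·q₂, giving q₂(c) = (125 − c − 2q₁)/4.
E[c₂] = 0.8·13 + 0.2·21 = 14.6
Firm 1's FOC against E[q₂] yields q₁ = (125 − 2·3 + E[c₂])/6 = (125 − 6 + 14.6)/6 = 22.2667.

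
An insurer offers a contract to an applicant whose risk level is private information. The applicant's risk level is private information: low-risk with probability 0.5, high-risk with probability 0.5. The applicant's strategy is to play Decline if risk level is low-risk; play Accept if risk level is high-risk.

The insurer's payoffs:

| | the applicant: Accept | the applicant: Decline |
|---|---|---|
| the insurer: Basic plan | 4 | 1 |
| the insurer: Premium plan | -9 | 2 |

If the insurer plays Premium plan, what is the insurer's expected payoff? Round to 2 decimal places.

-3.50

E[Premium plan] = 0.5·2 + 0.5·(-9) = 1 + (-4.5) = -3.5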